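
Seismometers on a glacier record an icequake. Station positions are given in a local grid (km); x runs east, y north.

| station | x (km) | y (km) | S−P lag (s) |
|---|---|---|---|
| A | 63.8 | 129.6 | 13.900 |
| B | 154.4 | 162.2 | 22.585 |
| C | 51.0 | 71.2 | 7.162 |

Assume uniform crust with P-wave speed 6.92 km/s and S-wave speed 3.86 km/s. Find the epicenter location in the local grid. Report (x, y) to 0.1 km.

Distance from S−P lag: d = Δt · v_P v_S / (v_P − v_S) = Δt · (6.92·3.86)/(6.92−3.86) ≈ 8.7292·Δt.
So d_A = 121.34, d_B = 197.15, d_C = 62.52 km.
Circle about each station: (x − 63.8)² + (y − 129.6)² = 121.34²; (x − 154.4)² + (y − 162.2)² = 197.15²; (x − 51.0)² + (y − 71.2)² = 62.52².
Subtracting the A equation from the B and C equations removes the quadratic terms:
181.2 x + 65.2 y = 5136.87
-25.6 x − 116.8 y = -2381.51
Solving the 2×2 system: x ≈ 22.8, y ≈ 15.4 km.
Check against A (with the unrounded x, y): √((x − 63.8)²+(y − 129.6)²) = 121.34 ≈ 121.34 km. ✓

(22.8, 15.4)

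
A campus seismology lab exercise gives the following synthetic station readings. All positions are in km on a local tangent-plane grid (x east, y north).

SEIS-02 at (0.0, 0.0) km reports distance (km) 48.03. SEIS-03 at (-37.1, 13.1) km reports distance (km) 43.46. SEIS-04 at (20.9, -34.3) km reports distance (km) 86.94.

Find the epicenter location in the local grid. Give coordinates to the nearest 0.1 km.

Circle about each station: x² + y² = 48.03²; (x + 37.1)² + (y − 13.1)² = 43.46²; (x − 20.9)² + (y + 34.3)² = 86.94².
Subtracting the SEIS-02 equation from the SEIS-03 and SEIS-04 equations removes the quadratic terms:
-74.2 x + 26.2 y = 1966.13
41.8 x − 68.6 y = -3638.38
Solving the 2×2 system: x ≈ -9.9, y ≈ 47.0 km.

-9.9 km east, 47.0 km north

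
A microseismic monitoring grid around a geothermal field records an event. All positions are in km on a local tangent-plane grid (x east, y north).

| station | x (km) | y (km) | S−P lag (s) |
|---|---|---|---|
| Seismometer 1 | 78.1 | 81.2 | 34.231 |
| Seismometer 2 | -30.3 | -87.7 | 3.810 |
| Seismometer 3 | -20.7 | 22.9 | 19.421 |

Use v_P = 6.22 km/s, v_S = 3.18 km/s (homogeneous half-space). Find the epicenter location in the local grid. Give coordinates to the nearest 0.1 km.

Distance from S−P lag: d = Δt · v_P v_S / (v_P − v_S) = Δt · (6.22·3.18)/(6.22−3.18) ≈ 6.5064·Δt.
So d_Seismometer 1 = 222.72, d_Seismometer 2 = 24.79, d_Seismometer 3 = 126.36 km.
Circle about each station: (x − 78.1)² + (y − 81.2)² = 222.72²; (x + 30.3)² + (y + 87.7)² = 24.79²; (x + 20.7)² + (y − 22.9)² = 126.36².
Subtracting pairs of circle equations eliminates x²+y² and gives linear equations (the radical axes):
-216.8 x − 337.8 y = 44905.98
-197.6 x − 116.6 y = 21897.20
Solving the 2×2 system: x ≈ -52.1, y ≈ -99.5 km.
Check against Seismometer 1 (with the unrounded x, y): √((x − 78.1)²+(y − 81.2)²) = 222.72 ≈ 222.72 km. ✓

-52.1 km east, -99.5 km north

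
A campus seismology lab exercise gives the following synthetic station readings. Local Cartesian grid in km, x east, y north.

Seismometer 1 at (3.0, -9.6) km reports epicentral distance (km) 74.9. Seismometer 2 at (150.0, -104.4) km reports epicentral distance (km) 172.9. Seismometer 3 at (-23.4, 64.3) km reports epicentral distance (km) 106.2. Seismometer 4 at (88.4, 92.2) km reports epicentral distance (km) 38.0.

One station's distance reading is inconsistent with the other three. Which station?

Solve using three stations at a time. Using Seismometer 2, Seismometer 3, Seismometer 4 (subtract circle equations pairwise → linear system) gives (x, y) ≈ (82.4, 54.7).
Distances from that point to each station vs reported:
  Seismometer 1: calculated 102.1 vs reported 74.9 → residual 27.2 km
  Seismometer 2: calculated 172.9 vs reported 172.9 → residual 0.0 km
  Seismometer 3: calculated 106.2 vs reported 106.2 → residual 0.0 km
  Seismometer 4: calculated 38.0 vs reported 38.0 → residual 0.0 km
Seismometer 2, Seismometer 3, Seismometer 4 are mutually consistent (residuals ≈ 0); Seismometer 1 is off by 27.2 km.

Seismometer 1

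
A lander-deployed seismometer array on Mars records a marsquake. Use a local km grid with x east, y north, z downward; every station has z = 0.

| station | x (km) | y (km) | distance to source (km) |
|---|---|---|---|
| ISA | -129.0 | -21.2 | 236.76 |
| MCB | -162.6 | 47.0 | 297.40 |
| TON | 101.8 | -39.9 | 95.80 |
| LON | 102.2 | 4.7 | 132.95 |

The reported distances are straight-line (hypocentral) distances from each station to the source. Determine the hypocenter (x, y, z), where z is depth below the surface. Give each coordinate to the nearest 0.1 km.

x ≈ 81.3 km, y ≈ -112.7 km, depth ≈ 58.8 km

Each station gives a sphere (x−x_i)² + (y−y_i)² + z² = d_i² (stations at z=0).
Subtracting the ISA sphere from MCB and TON: z² cancels, leaving linear equations in x and y:
-67.2 x + 136.4 y = -20834.14
461.6 x − 37.4 y = 41742.47
Solving: x ≈ 81.300, y ≈ -112.689 km (keep extra digits for the depth step; rounded: 81.3, -112.7).
Then from the ISA sphere: z² = 236.76² − (x + 129.0)² − (y + 21.2)² with x = 81.300, y = -112.689, so z ≈ 58.813 ≈ 58.8 km.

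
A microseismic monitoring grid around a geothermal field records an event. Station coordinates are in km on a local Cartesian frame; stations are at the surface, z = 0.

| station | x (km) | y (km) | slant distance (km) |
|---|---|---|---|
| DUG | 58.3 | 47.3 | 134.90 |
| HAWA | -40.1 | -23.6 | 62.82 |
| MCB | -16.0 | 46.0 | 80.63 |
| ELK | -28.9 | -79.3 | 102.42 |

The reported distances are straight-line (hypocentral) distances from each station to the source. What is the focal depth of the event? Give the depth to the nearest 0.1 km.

Each station gives a sphere (x−x_i)² + (y−y_i)² + z² = d_i² (stations at z=0).
Subtracting the DUG sphere from HAWA and MCB: z² cancels, leaving linear equations in x and y:
-196.8 x − 141.8 y = 10780.45
-148.6 x − 2.6 y = 8432.63
Solving: x ≈ -56.796, y ≈ 2.800 km (keep extra digits for the depth step; rounded: -56.8, 2.8).
Then from the DUG sphere: z² = 134.90² − (x − 58.3)² − (y − 47.3)² with x = -56.796, y = 2.800, so z ≈ 54.504 ≈ 54.5 km.
Check against ELK (with the unrounded solution): distance 102.42 ≈ 102.42 km. ✓

z ≈ 54.5 km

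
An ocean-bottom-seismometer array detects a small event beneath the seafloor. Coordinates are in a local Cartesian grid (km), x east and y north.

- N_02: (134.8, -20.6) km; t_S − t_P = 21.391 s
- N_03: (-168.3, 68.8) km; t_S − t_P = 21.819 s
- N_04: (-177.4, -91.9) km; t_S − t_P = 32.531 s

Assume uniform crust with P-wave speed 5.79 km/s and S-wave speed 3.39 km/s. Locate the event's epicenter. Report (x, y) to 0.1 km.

7.5 km east, 99.4 km north

Distance from S−P lag: d = Δt · v_P v_S / (v_P − v_S) = Δt · (5.79·3.39)/(5.79−3.39) ≈ 8.1784·Δt.
So d_N_02 = 174.94, d_N_03 = 178.44, d_N_04 = 266.05 km.
Circle about each station: (x − 134.8)² + (y + 20.6)² = 174.94²; (x + 168.3)² + (y − 68.8)² = 178.44²; (x + 177.4)² + (y + 91.9)² = 266.05².
Subtracting the N_02 equation from the N_03 and N_04 equations removes the quadratic terms:
-606.2 x + 178.8 y = 13226.10
-624.4 x − 142.6 y = -18857.63
Solving the 2×2 system: x ≈ 7.5, y ≈ 99.4 km.
Check against N_02 (with the unrounded x, y): √((x − 134.8)²+(y + 20.6)²) = 174.94 ≈ 174.94 km. ✓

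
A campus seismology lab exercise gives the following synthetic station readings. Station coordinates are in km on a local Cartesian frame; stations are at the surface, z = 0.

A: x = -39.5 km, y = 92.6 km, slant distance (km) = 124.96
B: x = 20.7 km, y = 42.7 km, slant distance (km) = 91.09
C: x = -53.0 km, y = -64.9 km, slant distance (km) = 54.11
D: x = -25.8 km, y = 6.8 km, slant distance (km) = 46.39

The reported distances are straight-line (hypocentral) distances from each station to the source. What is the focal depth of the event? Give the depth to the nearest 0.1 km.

Each station gives a sphere (x−x_i)² + (y−y_i)² + z² = d_i² (stations at z=0).
Subtracting the A sphere from B and C: z² cancels, leaving linear equations in x and y:
120.4 x − 99.8 y = -565.62
-27.0 x − 315.0 y = 9573.11
Solving: x ≈ -27.906, y ≈ -27.999 km (keep extra digits for the depth step; rounded: -27.9, -28.0).
Then from the A sphere: z² = 124.96² − (x + 39.5)² − (y − 92.6)² with x = -27.906, y = -27.999, so z ≈ 30.602 ≈ 30.6 km.

z ≈ 30.6 km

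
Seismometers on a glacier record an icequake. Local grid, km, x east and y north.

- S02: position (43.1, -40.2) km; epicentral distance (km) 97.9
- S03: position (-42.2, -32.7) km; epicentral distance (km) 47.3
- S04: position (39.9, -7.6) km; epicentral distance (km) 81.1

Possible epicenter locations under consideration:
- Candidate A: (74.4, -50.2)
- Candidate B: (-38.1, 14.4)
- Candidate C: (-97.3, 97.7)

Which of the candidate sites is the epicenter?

For each candidate, compare |candidate − station| to the reported distance:
Candidate A: residuals S02 65.0, S03 70.6, S04 26.3 → max 70.6 km
Candidate B: residuals S02 0.1, S03 0.0, S04 0.1 → max 0.1 km
Candidate C: residuals S02 98.9, S03 94.3, S04 91.9 → max 98.9 km
Only Candidate B has all residuals ≈ 0.

Candidate B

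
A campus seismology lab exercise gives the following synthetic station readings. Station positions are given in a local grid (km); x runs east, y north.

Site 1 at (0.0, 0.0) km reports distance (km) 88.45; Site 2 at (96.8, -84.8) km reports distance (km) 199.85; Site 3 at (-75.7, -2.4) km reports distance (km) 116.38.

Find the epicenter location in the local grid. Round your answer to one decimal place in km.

x ≈ -2.9 km, y ≈ 88.4 km

Circle about each station: x² + y² = 88.45²; (x − 96.8)² + (y + 84.8)² = 199.85²; (x + 75.7)² + (y + 2.4)² = 116.38².
Subtracting the Site 1 equation from the Site 2 and Site 3 equations removes the quadratic terms:
193.6 x − 169.6 y = -15555.34
-151.4 x − 4.8 y = 15.35
Solving the 2×2 system: x ≈ -2.9, y ≈ 88.4 km.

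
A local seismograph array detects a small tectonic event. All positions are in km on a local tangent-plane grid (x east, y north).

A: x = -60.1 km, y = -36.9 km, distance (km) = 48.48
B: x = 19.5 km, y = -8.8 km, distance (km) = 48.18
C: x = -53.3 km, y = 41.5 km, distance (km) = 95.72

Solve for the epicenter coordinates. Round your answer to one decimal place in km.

x ≈ -12.3 km, y ≈ -45.0 km

Circle about each station: (x + 60.1)² + (y + 36.9)² = 48.48²; (x − 19.5)² + (y + 8.8)² = 48.18²; (x + 53.3)² + (y − 41.5)² = 95.72².
Subtracting the A equation from the B and C equations removes the quadratic terms:
159.2 x + 56.2 y = -4486.93
13.6 x + 156.8 y = -7222.49
Solving the 2×2 system: x ≈ -12.3, y ≈ -45.0 km.
Check against A (with the unrounded x, y): √((x + 60.1)²+(y + 36.9)²) = 48.48 ≈ 48.48 km. ✓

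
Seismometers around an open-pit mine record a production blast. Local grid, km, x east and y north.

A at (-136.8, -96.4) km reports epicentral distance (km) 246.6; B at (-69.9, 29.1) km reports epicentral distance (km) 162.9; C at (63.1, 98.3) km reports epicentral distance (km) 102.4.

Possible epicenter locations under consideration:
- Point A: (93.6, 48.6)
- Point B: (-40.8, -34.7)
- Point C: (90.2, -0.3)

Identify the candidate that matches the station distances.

Point C

For each candidate, compare |candidate − station| to the reported distance:
Point A: residuals A 25.6, B 1.8, C 44.1 → max 44.1 km
Point B: residuals A 132.5, B 92.8, C 66.4 → max 132.5 km
Point C: residuals A 0.1, B 0.1, C 0.1 → max 0.1 km
Only Point C has all residuals ≈ 0.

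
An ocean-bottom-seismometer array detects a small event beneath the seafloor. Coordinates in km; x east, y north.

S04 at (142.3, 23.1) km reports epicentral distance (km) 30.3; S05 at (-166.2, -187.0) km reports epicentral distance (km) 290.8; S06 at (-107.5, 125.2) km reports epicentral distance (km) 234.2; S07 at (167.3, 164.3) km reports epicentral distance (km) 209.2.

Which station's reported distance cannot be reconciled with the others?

S04

Solve using three stations at a time. Using S05, S06, S07 (subtract circle equations pairwise → linear system) gives (x, y) ≈ (73.9, -22.9).
Distances from that point to each station vs reported:
  S04: calculated 82.4 vs reported 30.3 → residual 52.1 km
  S05: calculated 290.8 vs reported 290.8 → residual 0.0 km
  S06: calculated 234.2 vs reported 234.2 → residual 0.0 km
  S07: calculated 209.2 vs reported 209.2 → residual 0.0 km
S05, S06, S07 are mutually consistent (residuals ≈ 0); S04 is off by 52.1 km.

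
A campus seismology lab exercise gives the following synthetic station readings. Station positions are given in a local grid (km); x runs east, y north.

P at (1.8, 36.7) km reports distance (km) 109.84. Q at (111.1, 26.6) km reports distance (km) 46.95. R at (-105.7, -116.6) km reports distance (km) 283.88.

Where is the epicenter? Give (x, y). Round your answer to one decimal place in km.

105.4 km east, 73.2 km north

Circle about each station: (x − 1.8)² + (y − 36.7)² = 109.84²; (x − 111.1)² + (y − 26.6)² = 46.95²; (x + 105.7)² + (y + 116.6)² = 283.88².
Subtracting the P equation from the Q and R equations removes the quadratic terms:
218.6 x − 20.2 y = 21561.16
-215.0 x − 306.6 y = -45105.11
Solving the 2×2 system: x ≈ 105.4, y ≈ 73.2 km.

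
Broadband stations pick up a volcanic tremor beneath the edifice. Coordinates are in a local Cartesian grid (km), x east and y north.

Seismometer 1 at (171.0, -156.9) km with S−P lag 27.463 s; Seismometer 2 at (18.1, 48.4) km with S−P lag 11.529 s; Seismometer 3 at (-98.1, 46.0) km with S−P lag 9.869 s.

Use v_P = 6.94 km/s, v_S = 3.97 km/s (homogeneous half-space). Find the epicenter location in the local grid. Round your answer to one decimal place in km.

(-51.5, -32.8)

Distance from S−P lag: d = Δt · v_P v_S / (v_P − v_S) = Δt · (6.94·3.97)/(6.94−3.97) ≈ 9.2767·Δt.
So d_Seismometer 1 = 254.77, d_Seismometer 2 = 106.95, d_Seismometer 3 = 91.55 km.
Circle about each station: (x − 171.0)² + (y + 156.9)² = 254.77²; (x − 18.1)² + (y − 48.4)² = 106.95²; (x + 98.1)² + (y − 46.0)² = 91.55².
Subtracting the Seismometer 1 equation from the Seismometer 2 and Seismometer 3 equations removes the quadratic terms:
-305.8 x + 410.6 y = 2281.01
-538.2 x + 405.8 y = 14407.35
Solving the 2×2 system: x ≈ -51.5, y ≈ -32.8 km.
Check against Seismometer 1 (with the unrounded x, y): √((x − 171.0)²+(y + 156.9)²) = 254.77 ≈ 254.77 km. ✓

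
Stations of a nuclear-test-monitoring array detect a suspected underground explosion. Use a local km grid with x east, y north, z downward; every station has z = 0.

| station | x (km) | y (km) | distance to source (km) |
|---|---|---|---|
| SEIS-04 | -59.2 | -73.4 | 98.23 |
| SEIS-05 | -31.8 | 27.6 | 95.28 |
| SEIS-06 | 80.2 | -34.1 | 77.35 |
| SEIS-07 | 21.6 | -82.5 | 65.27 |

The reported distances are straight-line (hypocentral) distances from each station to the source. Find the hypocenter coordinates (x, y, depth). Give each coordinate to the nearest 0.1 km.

Each station gives a sphere (x−x_i)² + (y−y_i)² + z² = d_i² (stations at z=0).
Subtracting the SEIS-04 sphere from SEIS-05 and SEIS-06: z² cancels, leaving linear equations in x and y:
54.8 x + 202.0 y = -6548.35
278.8 x + 78.6 y = 2368.76
Solving: x ≈ 19.096, y ≈ -37.598 km (keep extra digits for the depth step; rounded: 19.1, -37.6).
Then from the SEIS-04 sphere: z² = 98.23² − (x + 59.2)² − (y + 73.4)² with x = 19.096, y = -37.598, so z ≈ 47.298 ≈ 47.3 km.

(19.1, -37.6, 47.3)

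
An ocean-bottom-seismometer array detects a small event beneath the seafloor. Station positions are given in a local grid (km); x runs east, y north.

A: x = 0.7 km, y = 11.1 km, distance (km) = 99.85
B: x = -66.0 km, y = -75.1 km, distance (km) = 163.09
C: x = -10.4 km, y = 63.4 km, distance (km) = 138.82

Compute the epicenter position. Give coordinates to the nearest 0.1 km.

Circle about each station: (x − 0.7)² + (y − 11.1)² = 99.85²; (x + 66.0)² + (y + 75.1)² = 163.09²; (x + 10.4)² + (y − 63.4)² = 138.82².
Subtracting the A equation from the B and C equations removes the quadratic terms:
-133.4 x − 172.4 y = -6756.02
-22.2 x + 104.6 y = -5296.95
Solving the 2×2 system: x ≈ 91.1, y ≈ -31.3 km.

x ≈ 91.1 km, y ≈ -31.3 km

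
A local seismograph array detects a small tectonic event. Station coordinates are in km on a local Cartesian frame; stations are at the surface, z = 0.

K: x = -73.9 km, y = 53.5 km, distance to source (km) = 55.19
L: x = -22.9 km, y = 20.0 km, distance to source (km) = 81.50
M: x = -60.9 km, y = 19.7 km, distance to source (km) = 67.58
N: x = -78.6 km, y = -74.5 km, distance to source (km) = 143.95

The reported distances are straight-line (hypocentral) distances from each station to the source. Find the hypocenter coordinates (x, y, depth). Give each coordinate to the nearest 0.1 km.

x ≈ -69.5 km, y ≈ 58.3 km, depth ≈ 54.8 km

Each station gives a sphere (x−x_i)² + (y−y_i)² + z² = d_i² (stations at z=0).
Subtracting the K sphere from L and M: z² cancels, leaving linear equations in x and y:
102.0 x − 67.0 y = -10995.36
26.0 x − 67.6 y = -5747.68
Solving: x ≈ -69.509, y ≈ 58.291 km (keep extra digits for the depth step; rounded: -69.5, 58.3).
Then from the K sphere: z² = 55.19² − (x + 73.9)² − (y − 53.5)² with x = -69.509, y = 58.291, so z ≈ 54.806 ≈ 54.8 km.
Check against N (with the unrounded solution): distance 143.94 ≈ 143.95 km. ✓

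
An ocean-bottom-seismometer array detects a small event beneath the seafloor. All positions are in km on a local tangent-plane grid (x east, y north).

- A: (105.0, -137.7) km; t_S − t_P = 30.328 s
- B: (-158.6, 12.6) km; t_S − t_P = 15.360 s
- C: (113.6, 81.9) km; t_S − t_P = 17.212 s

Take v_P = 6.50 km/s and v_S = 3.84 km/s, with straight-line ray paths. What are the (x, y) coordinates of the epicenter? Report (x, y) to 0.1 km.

x ≈ -46.5 km, y ≈ 103.2 km

Distance from S−P lag: d = Δt · v_P v_S / (v_P − v_S) = Δt · (6.50·3.84)/(6.50−3.84) ≈ 9.3835·Δt.
So d_A = 284.58, d_B = 144.13, d_C = 161.51 km.
Circle about each station: (x − 105.0)² + (y + 137.7)² = 284.58²; (x + 158.6)² + (y − 12.6)² = 144.13²; (x − 113.6)² + (y − 81.9)² = 161.51².
Subtracting the A equation from the B and C equations removes the quadratic terms:
-527.2 x + 300.6 y = 55538.75
17.2 x + 439.2 y = 44526.58
Solving the 2×2 system: x ≈ -46.5, y ≈ 103.2 km.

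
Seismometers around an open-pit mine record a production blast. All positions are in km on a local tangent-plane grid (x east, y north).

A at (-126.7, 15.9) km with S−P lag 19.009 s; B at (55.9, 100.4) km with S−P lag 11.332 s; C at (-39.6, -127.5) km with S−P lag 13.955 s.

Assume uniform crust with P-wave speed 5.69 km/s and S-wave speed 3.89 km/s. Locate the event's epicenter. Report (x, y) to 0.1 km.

Distance from S−P lag: d = Δt · v_P v_S / (v_P − v_S) = Δt · (5.69·3.89)/(5.69−3.89) ≈ 12.2967·Δt.
So d_A = 233.75, d_B = 139.35, d_C = 171.60 km.
Circle about each station: (x + 126.7)² + (y − 15.9)² = 233.75²; (x − 55.9)² + (y − 100.4)² = 139.35²; (x + 39.6)² + (y + 127.5)² = 171.60².
Subtracting the A equation from the B and C equations removes the quadratic terms:
365.2 x + 169.0 y = 32119.91
174.2 x − 286.8 y = 26711.21
Solving the 2×2 system: x ≈ 102.3, y ≈ -31.0 km.

102.3 km east, -31.0 km north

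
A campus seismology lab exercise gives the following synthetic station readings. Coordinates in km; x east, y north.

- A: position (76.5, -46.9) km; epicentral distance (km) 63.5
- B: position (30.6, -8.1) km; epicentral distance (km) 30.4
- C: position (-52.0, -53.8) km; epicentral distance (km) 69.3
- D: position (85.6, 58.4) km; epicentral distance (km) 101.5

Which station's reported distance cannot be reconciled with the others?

D

Solve using three stations at a time. Using A, B, C (subtract circle equations pairwise → linear system) gives (x, y) ≈ (14.4, -33.8).
Distances from that point to each station vs reported:
  A: calculated 63.5 vs reported 63.5 → residual 0.0 km
  B: calculated 30.4 vs reported 30.4 → residual 0.0 km
  C: calculated 69.3 vs reported 69.3 → residual 0.0 km
  D: calculated 116.5 vs reported 101.5 → residual 15.0 km
A, B, C are mutually consistent (residuals ≈ 0); D is off by 15.0 km.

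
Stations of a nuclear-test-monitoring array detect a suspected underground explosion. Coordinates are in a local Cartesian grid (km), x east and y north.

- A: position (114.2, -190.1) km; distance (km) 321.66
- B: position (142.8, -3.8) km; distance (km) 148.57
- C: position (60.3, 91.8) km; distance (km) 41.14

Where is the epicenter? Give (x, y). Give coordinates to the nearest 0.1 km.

Circle about each station: (x − 114.2)² + (y + 190.1)² = 321.66²; (x − 142.8)² + (y + 3.8)² = 148.57²; (x − 60.3)² + (y − 91.8)² = 41.14².
Subtracting the A equation from the B and C equations removes the quadratic terms:
57.2 x + 372.6 y = 52618.74
-107.8 x + 563.8 y = 64656.34
Solving the 2×2 system: x ≈ 77.0, y ≈ 129.4 km.

(77.0, 129.4)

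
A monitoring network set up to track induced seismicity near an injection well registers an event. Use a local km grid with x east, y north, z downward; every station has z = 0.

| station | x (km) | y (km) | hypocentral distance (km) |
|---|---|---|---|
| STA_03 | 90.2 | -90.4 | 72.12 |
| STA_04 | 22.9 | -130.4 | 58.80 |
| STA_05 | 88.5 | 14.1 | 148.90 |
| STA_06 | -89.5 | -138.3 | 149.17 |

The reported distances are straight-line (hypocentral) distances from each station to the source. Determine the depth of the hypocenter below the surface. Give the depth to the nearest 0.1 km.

51.5 km

Each station gives a sphere (x−x_i)² + (y−y_i)² + z² = d_i² (stations at z=0).
Subtracting the STA_03 sphere from STA_04 and STA_05: z² cancels, leaving linear equations in x and y:
-134.6 x − 80.0 y = 2964.22
-3.4 x + 209.0 y = -25247.06
Solving: x ≈ 49.298, y ≈ -119.997 km (keep extra digits for the depth step; rounded: 49.3, -120.0).
Then from the STA_03 sphere: z² = 72.12² − (x − 90.2)² − (y + 90.4)² with x = 49.298, y = -119.997, so z ≈ 51.501 ≈ 51.5 km.
Check against STA_06 (with the unrounded solution): distance 149.17 ≈ 149.17 km. ✓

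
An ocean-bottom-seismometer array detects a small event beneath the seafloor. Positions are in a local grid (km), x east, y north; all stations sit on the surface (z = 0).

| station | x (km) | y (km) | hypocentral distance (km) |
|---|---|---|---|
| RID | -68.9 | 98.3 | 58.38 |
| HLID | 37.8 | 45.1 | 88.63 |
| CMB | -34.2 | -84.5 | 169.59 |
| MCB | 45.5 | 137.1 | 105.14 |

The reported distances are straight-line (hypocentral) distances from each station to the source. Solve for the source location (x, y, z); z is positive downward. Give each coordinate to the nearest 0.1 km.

Each station gives a sphere (x−x_i)² + (y−y_i)² + z² = d_i² (stations at z=0).
Subtracting the RID sphere from HLID and CMB: z² cancels, leaving linear equations in x and y:
213.4 x − 106.4 y = -15394.30
69.4 x − 365.6 y = -31452.75
Solving: x ≈ -32.301, y ≈ 79.899 km (keep extra digits for the depth step; rounded: -32.3, 79.9).
Then from the RID sphere: z² = 58.38² − (x + 68.9)² − (y − 98.3)² with x = -32.301, y = 79.899, so z ≈ 41.595 ≈ 41.6 km.
Check against MCB (with the unrounded solution): distance 105.14 ≈ 105.14 km. ✓

(-32.3, 79.9, 41.6)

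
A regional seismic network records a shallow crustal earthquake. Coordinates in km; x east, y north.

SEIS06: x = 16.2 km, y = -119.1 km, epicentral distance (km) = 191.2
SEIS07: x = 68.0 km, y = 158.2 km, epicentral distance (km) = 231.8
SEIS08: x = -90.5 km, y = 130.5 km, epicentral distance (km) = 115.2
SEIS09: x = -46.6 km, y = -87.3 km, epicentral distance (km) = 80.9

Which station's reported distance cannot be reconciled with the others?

Solve using three stations at a time. Using SEIS06, SEIS07, SEIS08 (subtract circle equations pairwise → linear system) gives (x, y) ≈ (-116.9, 18.3).
Distances from that point to each station vs reported:
  SEIS06: calculated 191.2 vs reported 191.2 → residual 0.0 km
  SEIS07: calculated 231.8 vs reported 231.8 → residual 0.0 km
  SEIS08: calculated 115.3 vs reported 115.2 → residual 0.1 km
  SEIS09: calculated 126.8 vs reported 80.9 → residual 45.9 km
SEIS06, SEIS07, SEIS08 are mutually consistent (residuals ≈ 0); SEIS09 is off by 45.9 km.

SEIS09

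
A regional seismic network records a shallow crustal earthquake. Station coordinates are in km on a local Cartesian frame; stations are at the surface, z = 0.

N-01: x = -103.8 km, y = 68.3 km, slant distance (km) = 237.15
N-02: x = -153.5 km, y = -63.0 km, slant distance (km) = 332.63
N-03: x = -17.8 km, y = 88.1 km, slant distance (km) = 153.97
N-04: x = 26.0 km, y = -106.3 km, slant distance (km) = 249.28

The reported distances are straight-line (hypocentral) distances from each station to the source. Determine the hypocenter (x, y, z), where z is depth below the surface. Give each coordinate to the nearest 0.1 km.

x ≈ 119.7 km, y ≈ 115.8 km, depth ≈ 63.5 km

Each station gives a sphere (x−x_i)² + (y−y_i)² + z² = d_i² (stations at z=0).
Subtracting the N-01 sphere from N-02 and N-03: z² cancels, leaving linear equations in x and y:
-99.4 x − 262.6 y = -42310.67
172.0 x + 39.6 y = 25172.48
Solving: x ≈ 119.687, y ≈ 115.818 km (keep extra digits for the depth step; rounded: 119.7, 115.8).
Then from the N-01 sphere: z² = 237.15² − (x + 103.8)² − (y − 68.3)² with x = 119.687, y = 115.818, so z ≈ 63.527 ≈ 63.5 km.
Check against N-04 (with the unrounded solution): distance 249.30 ≈ 249.28 km. ✓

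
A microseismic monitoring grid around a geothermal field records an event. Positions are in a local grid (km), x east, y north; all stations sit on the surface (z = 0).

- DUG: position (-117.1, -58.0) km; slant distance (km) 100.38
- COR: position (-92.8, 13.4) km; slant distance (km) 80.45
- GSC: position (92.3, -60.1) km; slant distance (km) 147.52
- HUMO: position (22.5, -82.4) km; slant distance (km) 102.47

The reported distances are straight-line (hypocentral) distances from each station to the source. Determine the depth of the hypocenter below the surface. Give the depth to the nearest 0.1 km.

51.1 km

Each station gives a sphere (x−x_i)² + (y−y_i)² + z² = d_i² (stations at z=0).
Subtracting the DUG sphere from COR and GSC: z² cancels, leaving linear equations in x and y:
48.6 x + 142.8 y = -4681.07
418.8 x − 4.2 y = -16631.12
Solving: x ≈ -39.904, y ≈ -19.200 km (keep extra digits for the depth step; rounded: -39.9, -19.2).
Then from the DUG sphere: z² = 100.38² − (x + 117.1)² − (y + 58.0)² with x = -39.904, y = -19.200, so z ≈ 51.103 ≈ 51.1 km.
Check against HUMO (with the unrounded solution): distance 102.47 ≈ 102.47 km. ✓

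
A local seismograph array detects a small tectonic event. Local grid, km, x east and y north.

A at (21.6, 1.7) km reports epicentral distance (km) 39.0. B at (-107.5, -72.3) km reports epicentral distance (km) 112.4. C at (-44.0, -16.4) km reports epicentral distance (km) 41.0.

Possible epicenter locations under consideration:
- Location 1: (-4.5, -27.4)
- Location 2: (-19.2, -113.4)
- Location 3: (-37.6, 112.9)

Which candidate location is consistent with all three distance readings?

Location 1

For each candidate, compare |candidate − station| to the reported distance:
Location 1: residuals A 0.1, B 0.0, C 0.0 → max 0.1 km
Location 2: residuals A 83.1, B 15.0, C 59.1 → max 83.1 km
Location 3: residuals A 87.0, B 85.6, C 88.5 → max 88.5 km
Only Location 1 has all residuals ≈ 0.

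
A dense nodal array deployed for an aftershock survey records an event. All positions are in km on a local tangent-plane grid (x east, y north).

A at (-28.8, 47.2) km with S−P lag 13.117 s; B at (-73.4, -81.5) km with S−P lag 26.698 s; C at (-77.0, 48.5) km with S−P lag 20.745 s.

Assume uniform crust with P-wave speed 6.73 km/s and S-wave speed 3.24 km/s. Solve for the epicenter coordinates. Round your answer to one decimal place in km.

Distance from S−P lag: d = Δt · v_P v_S / (v_P − v_S) = Δt · (6.73·3.24)/(6.73−3.24) ≈ 6.2479·Δt.
So d_A = 81.95, d_B = 166.81, d_C = 129.61 km.
Circle about each station: (x + 28.8)² + (y − 47.2)² = 81.95²; (x + 73.4)² + (y + 81.5)² = 166.81²; (x + 77.0)² + (y − 48.5)² = 129.61².
Subtracting pairs of circle equations eliminates x²+y² and gives linear equations (the radical axes):
-89.2 x − 257.4 y = -12137.24
-96.4 x + 2.6 y = -4858.98
Solving the 2×2 system: x ≈ 51.2, y ≈ 29.4 km.

x ≈ 51.2 km, y ≈ 29.4 km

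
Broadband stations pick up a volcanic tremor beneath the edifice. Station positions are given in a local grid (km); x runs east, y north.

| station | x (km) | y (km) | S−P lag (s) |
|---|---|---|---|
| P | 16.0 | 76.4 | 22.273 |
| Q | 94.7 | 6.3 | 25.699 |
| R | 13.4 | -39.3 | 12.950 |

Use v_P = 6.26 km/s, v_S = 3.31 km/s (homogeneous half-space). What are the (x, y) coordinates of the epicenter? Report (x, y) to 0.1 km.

Distance from S−P lag: d = Δt · v_P v_S / (v_P − v_S) = Δt · (6.26·3.31)/(6.26−3.31) ≈ 7.0239·Δt.
So d_P = 156.44, d_Q = 180.51, d_R = 90.96 km.
Circle about each station: (x − 16.0)² + (y − 76.4)² = 156.44²; (x − 94.7)² + (y − 6.3)² = 180.51²; (x − 13.4)² + (y + 39.3)² = 90.96².
Subtracting the P equation from the Q and R equations removes the quadratic terms:
157.4 x − 140.2 y = -5195.57
-5.2 x − 231.4 y = 11830.84
Solving the 2×2 system: x ≈ -77.0, y ≈ -49.4 km.
Check against P (with the unrounded x, y): √((x − 16.0)²+(y − 76.4)²) = 156.45 ≈ 156.44 km. ✓

-77.0 km east, -49.4 km north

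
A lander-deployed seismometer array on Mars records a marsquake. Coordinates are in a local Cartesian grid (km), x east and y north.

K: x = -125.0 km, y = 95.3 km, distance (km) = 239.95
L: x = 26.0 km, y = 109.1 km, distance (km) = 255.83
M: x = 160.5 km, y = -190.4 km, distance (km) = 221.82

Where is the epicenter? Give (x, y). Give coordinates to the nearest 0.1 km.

Circle about each station: (x + 125.0)² + (y − 95.3)² = 239.95²; (x − 26.0)² + (y − 109.1)² = 255.83²; (x − 160.5)² + (y + 190.4)² = 221.82².
Subtracting pairs of circle equations eliminates x²+y² and gives linear equations (the radical axes):
302.0 x + 27.6 y = -20001.27
571.0 x − 571.4 y = 45677.21
Solving the 2×2 system: x ≈ -54.0, y ≈ -133.9 km.

-54.0 km east, -133.9 km north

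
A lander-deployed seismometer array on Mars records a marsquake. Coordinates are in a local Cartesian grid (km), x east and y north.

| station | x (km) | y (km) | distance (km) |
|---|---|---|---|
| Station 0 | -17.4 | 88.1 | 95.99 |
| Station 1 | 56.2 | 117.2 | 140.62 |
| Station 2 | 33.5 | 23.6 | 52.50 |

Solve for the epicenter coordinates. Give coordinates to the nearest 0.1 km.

Circle about each station: (x + 17.4)² + (y − 88.1)² = 95.99²; (x − 56.2)² + (y − 117.2)² = 140.62²; (x − 33.5)² + (y − 23.6)² = 52.50².
Subtracting pairs of circle equations eliminates x²+y² and gives linear equations (the radical axes):
147.2 x + 58.2 y = -1729.99
101.8 x − 129.0 y = 72.67
Solving the 2×2 system: x ≈ -8.8, y ≈ -7.5 km.
Check against Station 0 (with the unrounded x, y): √((x + 17.4)²+(y − 88.1)²) = 95.99 ≈ 95.99 km. ✓

x ≈ -8.8 km, y ≈ -7.5 km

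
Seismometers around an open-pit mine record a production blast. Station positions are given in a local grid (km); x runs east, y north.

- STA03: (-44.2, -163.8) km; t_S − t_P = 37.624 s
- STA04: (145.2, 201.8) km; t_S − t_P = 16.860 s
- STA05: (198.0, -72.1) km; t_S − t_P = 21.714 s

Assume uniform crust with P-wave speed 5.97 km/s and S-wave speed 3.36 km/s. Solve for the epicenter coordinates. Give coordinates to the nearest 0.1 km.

Distance from S−P lag: d = Δt · v_P v_S / (v_P − v_S) = Δt · (5.97·3.36)/(5.97−3.36) ≈ 7.6855·Δt.
So d_STA03 = 289.16, d_STA04 = 129.58, d_STA05 = 166.88 km.
Circle about each station: (x + 44.2)² + (y + 163.8)² = 289.16²; (x − 145.2)² + (y − 201.8)² = 129.58²; (x − 198.0)² + (y + 72.1)² = 166.88².
Subtracting pairs of circle equations eliminates x²+y² and gives linear equations (the radical axes):
378.8 x + 731.2 y = 99844.73
484.4 x + 183.4 y = 71382.90
Solving the 2×2 system: x ≈ 119.0, y ≈ 74.9 km.

119.0 km east, 74.9 km north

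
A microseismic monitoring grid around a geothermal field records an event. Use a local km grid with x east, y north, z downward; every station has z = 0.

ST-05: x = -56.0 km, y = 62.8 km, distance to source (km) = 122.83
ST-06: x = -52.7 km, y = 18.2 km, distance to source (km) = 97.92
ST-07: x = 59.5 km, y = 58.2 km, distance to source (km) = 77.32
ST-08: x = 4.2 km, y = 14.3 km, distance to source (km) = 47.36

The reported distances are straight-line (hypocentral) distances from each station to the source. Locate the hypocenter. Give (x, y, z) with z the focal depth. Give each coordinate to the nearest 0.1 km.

x ≈ 38.2 km, y ≈ -14.3 km, depth ≈ 16.4 km

Each station gives a sphere (x−x_i)² + (y−y_i)² + z² = d_i² (stations at z=0).
Subtracting the ST-05 sphere from ST-06 and ST-07: z² cancels, leaving linear equations in x and y:
6.6 x − 89.2 y = 1527.57
231.0 x − 9.2 y = 8956.48
Solving: x ≈ 38.203, y ≈ -14.299 km (keep extra digits for the depth step; rounded: 38.2, -14.3).
Then from the ST-05 sphere: z² = 122.83² − (x + 56.0)² − (y − 62.8)² with x = 38.203, y = -14.299, so z ≈ 16.394 ≈ 16.4 km.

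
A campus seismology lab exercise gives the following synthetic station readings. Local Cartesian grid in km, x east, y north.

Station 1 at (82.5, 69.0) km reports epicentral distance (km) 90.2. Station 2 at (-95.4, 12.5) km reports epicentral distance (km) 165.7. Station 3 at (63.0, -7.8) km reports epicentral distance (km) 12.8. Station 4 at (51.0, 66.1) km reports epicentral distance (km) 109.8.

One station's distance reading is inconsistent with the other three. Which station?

Station 4

Solve using three stations at a time. Using Station 1, Station 2, Station 3 (subtract circle equations pairwise → linear system) gives (x, y) ≈ (67.1, -19.9).
Distances from that point to each station vs reported:
  Station 1: calculated 90.2 vs reported 90.2 → residual 0.0 km
  Station 2: calculated 165.7 vs reported 165.7 → residual 0.0 km
  Station 3: calculated 12.7 vs reported 12.8 → residual 0.1 km
  Station 4: calculated 87.5 vs reported 109.8 → residual 22.3 km
Station 1, Station 2, Station 3 are mutually consistent (residuals ≈ 0); Station 4 is off by 22.3 km.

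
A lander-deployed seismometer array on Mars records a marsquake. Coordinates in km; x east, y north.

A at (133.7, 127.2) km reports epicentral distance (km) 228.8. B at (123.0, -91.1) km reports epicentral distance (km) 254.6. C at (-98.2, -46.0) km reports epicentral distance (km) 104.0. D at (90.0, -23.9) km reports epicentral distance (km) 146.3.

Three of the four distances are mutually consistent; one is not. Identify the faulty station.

D

Solve using three stations at a time. Using A, B, C (subtract circle equations pairwise → linear system) gives (x, y) ≈ (-84.1, 57.0).
Distances from that point to each station vs reported:
  A: calculated 228.8 vs reported 228.8 → residual 0.0 km
  B: calculated 254.6 vs reported 254.6 → residual 0.0 km
  C: calculated 104.0 vs reported 104.0 → residual 0.0 km
  D: calculated 192.0 vs reported 146.3 → residual 45.7 km
A, B, C are mutually consistent (residuals ≈ 0); D is off by 45.7 km.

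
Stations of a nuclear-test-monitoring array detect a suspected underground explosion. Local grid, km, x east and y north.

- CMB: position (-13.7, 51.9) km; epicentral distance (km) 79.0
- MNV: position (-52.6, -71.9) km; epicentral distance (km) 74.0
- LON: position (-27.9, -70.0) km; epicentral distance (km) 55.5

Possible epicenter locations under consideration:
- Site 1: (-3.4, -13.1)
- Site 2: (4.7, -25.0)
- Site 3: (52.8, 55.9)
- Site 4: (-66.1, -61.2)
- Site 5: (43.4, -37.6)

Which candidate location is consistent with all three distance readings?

Site 2

For each candidate, compare |candidate − station| to the reported distance:
Site 1: residuals CMB 13.2, MNV 2.7, LON 6.5 → max 13.2 km
Site 2: residuals CMB 0.1, MNV 0.0, LON 0.1 → max 0.1 km
Site 3: residuals CMB 12.4, MNV 91.7, LON 94.0 → max 94.0 km
Site 4: residuals CMB 45.6, MNV 56.8, LON 16.3 → max 56.8 km
Site 5: residuals CMB 27.2, MNV 27.9, LON 22.8 → max 27.9 km
Only Site 2 has all residuals ≈ 0.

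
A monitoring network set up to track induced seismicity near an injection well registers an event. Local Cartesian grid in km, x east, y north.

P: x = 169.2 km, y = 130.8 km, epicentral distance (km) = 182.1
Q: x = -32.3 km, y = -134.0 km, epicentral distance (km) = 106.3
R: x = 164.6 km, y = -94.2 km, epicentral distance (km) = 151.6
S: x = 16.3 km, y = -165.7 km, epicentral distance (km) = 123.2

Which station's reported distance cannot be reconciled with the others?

Solve using three stations at a time. Using Q, R, S (subtract circle equations pairwise → linear system) gives (x, y) ≈ (22.0, -42.6).
Distances from that point to each station vs reported:
  P: calculated 227.5 vs reported 182.1 → residual 45.4 km
  Q: calculated 106.3 vs reported 106.3 → residual 0.0 km
  R: calculated 151.6 vs reported 151.6 → residual 0.0 km
  S: calculated 123.2 vs reported 123.2 → residual 0.0 km
Q, R, S are mutually consistent (residuals ≈ 0); P is off by 45.4 km.

P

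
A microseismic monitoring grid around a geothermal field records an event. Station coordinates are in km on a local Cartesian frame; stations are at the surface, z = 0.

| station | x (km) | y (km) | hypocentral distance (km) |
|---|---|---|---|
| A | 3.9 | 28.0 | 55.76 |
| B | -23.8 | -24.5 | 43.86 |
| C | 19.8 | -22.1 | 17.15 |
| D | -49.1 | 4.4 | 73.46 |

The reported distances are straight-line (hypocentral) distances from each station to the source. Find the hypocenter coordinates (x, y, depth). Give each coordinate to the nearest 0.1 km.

Each station gives a sphere (x−x_i)² + (y−y_i)² + z² = d_i² (stations at z=0).
Subtracting the A sphere from B and C: z² cancels, leaving linear equations in x and y:
-55.4 x − 105.0 y = 1552.96
31.8 x − 100.2 y = 2896.30
Solving: x ≈ 16.705, y ≈ -23.604 km (keep extra digits for the depth step; rounded: 16.7, -23.6).
Then from the A sphere: z² = 55.76² − (x − 3.9)² − (y − 28.0)² with x = 16.705, y = -23.604, so z ≈ 16.800 ≈ 16.8 km.

x ≈ 16.7 km, y ≈ -23.6 km, depth ≈ 16.8 km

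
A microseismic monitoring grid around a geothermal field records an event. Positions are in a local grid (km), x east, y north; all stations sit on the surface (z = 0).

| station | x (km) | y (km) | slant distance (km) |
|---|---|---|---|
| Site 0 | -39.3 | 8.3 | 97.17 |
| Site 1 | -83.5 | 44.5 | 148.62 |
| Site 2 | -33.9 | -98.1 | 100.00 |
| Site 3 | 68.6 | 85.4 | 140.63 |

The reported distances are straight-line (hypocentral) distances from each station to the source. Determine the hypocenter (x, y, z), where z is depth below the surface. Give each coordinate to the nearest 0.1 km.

x ≈ 28.1 km, y ≈ -39.0 km, depth ≈ 51.6 km

Each station gives a sphere (x−x_i)² + (y−y_i)² + z² = d_i² (stations at z=0).
Subtracting the Site 0 sphere from Site 1 and Site 2: z² cancels, leaving linear equations in x and y:
-88.4 x + 72.4 y = -5306.78
10.8 x − 212.8 y = 8601.45
Solving: x ≈ 28.095, y ≈ -38.994 km (keep extra digits for the depth step; rounded: 28.1, -39.0).
Then from the Site 0 sphere: z² = 97.17² − (x + 39.3)² − (y − 8.3)² with x = 28.095, y = -38.994, so z ≈ 51.606 ≈ 51.6 km.
Check against Site 3 (with the unrounded solution): distance 140.63 ≈ 140.63 km. ✓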